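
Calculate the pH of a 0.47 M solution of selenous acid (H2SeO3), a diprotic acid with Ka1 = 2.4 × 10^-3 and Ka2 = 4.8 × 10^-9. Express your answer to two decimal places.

pH = 1.49

Ka1 ≫ Ka2, so treat the first dissociation as the only significant source of H+.
Ka1 = x²/(0.47 − x) = 2.4 × 10^-3
Solving the quadratic: x = (−Ka1 + √(Ka1² + 4·Ka1·C₀))/2 = 3.24 × 10^-2 M
pH = −log(3.24 × 10^-2) = 1.49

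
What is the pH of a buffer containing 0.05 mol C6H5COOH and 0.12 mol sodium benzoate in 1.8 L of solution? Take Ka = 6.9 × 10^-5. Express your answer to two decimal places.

pKa = −log(6.9 × 10^-5) = 4.161
pH = pKa + log([A⁻]/[HA]) = 4.161 + log(0.12/0.05)
pH = 4.161 + (+0.380) = 4.54

pH = 4.54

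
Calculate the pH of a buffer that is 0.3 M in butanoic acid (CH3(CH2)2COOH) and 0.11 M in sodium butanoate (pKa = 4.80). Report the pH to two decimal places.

pH = pKa + log([A⁻]/[HA]) = 4.80 + log(0.11/0.3)
pH = 4.80 + (-0.436) = 4.36

pH = 4.36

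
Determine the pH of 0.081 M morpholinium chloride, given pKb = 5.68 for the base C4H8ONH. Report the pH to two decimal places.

C4H8ONH2+ is the conjugate acid of the weak base C4H8ONH.
Kb = 10^(−5.68) = 2.09 × 10^-6
Ka = Kw/Kb = 1.0×10^-14 / 2.09 × 10^-6 = 4.78 × 10^-9
From the ICE table, Ka = [H+]²/(0.081 − [H+]) = 4.78 × 10^-9.
Neglecting [H+] in the denominator: [H+] = √(4.78 × 10^-9 × 0.081) = 1.97 × 10^-5 M
Check: 0.024% ionized — well under 5%, approximation valid.
pH = −log(1.97 × 10^-5) = 4.71

pH = 4.71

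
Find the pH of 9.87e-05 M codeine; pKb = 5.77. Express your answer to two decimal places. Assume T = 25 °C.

C18H21NO3 + H2O ⇌ C18H22NO3+ + OH-
Kb = 10^(−5.77) = 1.70 × 10^-6
Kb = x²/(9.87e-05 − x) = 1.70 × 10^-6
The 5% rule fails; solving x² + Kb·x − Kb·C₀ = 0 exactly:
x = [−1.7e-06 + √(1.7e-06² + 6.71e-10)]/2 = 1.21 × 10^-5 M
pOH = −log(1.21 × 10^-5) = 4.92; pH = 14.00 − 4.92 = 9.08

pH = 9.08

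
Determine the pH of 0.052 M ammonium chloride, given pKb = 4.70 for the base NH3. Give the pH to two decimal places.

pH = 5.29

NH4+ is the conjugate acid of the weak base NH3.
Kb = 10^(−4.70) = 2.00 × 10^-5
Ka = Kw/Kb = 1.0×10^-14 / 2.00 × 10^-5 = 5.00 × 10^-10
Ka = [H+]²/(0.052 − [H+]) = 5.00 × 10^-10
Assume [H+] ≪ 0.052: [H+] ≈ √(5.00 × 10^-10 × 0.052) = 5.10 × 10^-6 M
([H+]/C₀ = 0.0098% < 5%, so the approximation holds.)
pH = −log[H+] = −log(5.10 × 10^-6) = 5.29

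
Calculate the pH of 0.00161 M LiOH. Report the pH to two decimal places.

pH = 11.21

LiOH is a strong base; [OH-] = 0.00161 M.
pOH = -log(0.00161) = 2.79
pH = 14.00 - 2.79 = 11.21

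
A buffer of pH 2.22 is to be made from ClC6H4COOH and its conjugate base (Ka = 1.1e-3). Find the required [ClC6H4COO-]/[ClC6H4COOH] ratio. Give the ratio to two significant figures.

pKa = -log(1.1 × 10^-3) = 2.959
pH = pKa + log(r) ⇒ log(r) = 2.22 − 2.959 = -0.739
r = [ClC6H4COO-]/[ClC6H4COOH] = 10^(-0.739) = 0.182

ratio = 0.18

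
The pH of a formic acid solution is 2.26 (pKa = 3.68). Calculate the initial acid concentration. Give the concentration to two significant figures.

[H+] = 10^(-2.26) = 5.50 × 10^-3 M = x
Ka = 10^(−3.68) = 2.09 × 10^-4
Ka = x²/(C₀ − x) ⇒ C₀ = x + x²/Ka
C₀ = 5.50 × 10^-3 + (5.50 × 10^-3)²/(2.09 × 10^-4) = 1.50 × 10^-1 M

C₀ = 1.5 × 10^-1 M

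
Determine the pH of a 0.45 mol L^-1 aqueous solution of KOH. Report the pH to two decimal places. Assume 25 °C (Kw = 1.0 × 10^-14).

KOH is a strong base; [OH-] = 0.45 M.
pOH = -log(0.45) = 0.35
pH = 14.00 - 0.35 = 13.65

pH = 13.65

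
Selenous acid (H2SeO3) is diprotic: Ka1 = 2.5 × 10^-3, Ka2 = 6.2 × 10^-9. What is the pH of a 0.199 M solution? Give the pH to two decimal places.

pH = 1.68

Since Ka1 ≫ Ka2, the first ionization dominates [H+].
Ka1 = x²/(0.199 − x) = 2.5 × 10^-3
Solving the quadratic: x = (−Ka1 + √(Ka1² + 4·Ka1·C₀))/2 = 2.11 × 10^-2 M
pH = −log(2.11 × 10^-2) = 1.68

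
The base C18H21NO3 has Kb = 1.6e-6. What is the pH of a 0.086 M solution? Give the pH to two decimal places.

C18H21NO3 + H2O ⇌ C18H22NO3+ + OH-
Let x = [OH-] at equilibrium. Kb = x²/(0.086 − x).
Assume x ≪ 0.086: x ≈ √(1.6 × 10^-6 × 0.086) = 3.71 × 10^-4 M
Check: 0.43% ionized — well under 5%, approximation valid.
pOH = −log(3.71 × 10^-4) = 3.43; pH = 14.00 − 3.43 = 10.57

pH = 10.57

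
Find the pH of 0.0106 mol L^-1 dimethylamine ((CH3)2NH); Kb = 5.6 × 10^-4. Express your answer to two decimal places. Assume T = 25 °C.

pH = 11.34

(CH3)2NH + H2O ⇌ (CH3)2NH2+ + OH-
Kb = [OH-]²/(0.0106 − [OH-]) = 5.6 × 10^-4
Here C₀/Kb ≈ 18.9, so the small-[OH-] approximation fails. Use the quadratic:
[OH-] = (−Kb + √(Kb² + 4·Kb·C₀))/2 = 2.17 × 10^-3 M
pOH = 2.66, so pH = 14.00 − pOH = 11.34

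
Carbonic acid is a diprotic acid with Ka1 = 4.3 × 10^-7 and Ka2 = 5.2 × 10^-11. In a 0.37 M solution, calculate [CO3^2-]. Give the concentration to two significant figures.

5.2 × 10^-11 M

First ionization gives [H+] ≈ [HCO3-] = 3.99 × 10^-4 M.
Second step: Ka2 = [H+][CO3^2-]/[HCO3-] ≈ [CO3^2-] (since [H+] ≈ [HCO3-]).
So [CO3^2-] ≈ Ka2.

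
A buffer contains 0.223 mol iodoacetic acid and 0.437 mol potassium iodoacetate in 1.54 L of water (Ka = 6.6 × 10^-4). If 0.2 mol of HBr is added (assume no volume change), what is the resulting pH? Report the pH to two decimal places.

After neutralization: n(ICH2COOH) = 0.423 mol, n(ICH2COO-) = 0.237 mol.
pKa = −log(6.6 × 10^-4) = 3.180
pH = pKa + log(n_ICH2COO-/n_ICH2COOH) = 3.180 + log(0.237/0.423) = 3.180 + (-0.252)

pH = 2.93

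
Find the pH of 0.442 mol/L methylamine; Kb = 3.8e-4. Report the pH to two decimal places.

CH3NH2 + H2O ⇌ CH3NH3+ + OH-
From the ICE table, Kb = x²/(0.442 − x) = 3.8 × 10^-4.
Assume x ≪ 0.442: x ≈ √(3.8 × 10^-4 × 0.442) = 1.30 × 10^-2 M
(x/C₀ = 2.9% < 5%, so the approximation holds.)
pOH = −log(1.30 × 10^-2) = 1.89; pH = 14.00 − 1.89 = 12.11

pH = 12.11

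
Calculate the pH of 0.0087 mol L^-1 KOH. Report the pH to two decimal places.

pH = 11.94

KOH is a strong base; [OH-] = 0.0087 M.
pOH = -log(0.0087) = 2.06
pH = 14.00 - 2.06 = 11.94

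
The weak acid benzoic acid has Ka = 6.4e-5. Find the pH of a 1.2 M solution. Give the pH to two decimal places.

pH = 2.06

C6H5COOH ⇌ C6H5COO- + H+
Ka = [H+]²/(1.2 − [H+]) = 6.4 × 10^-5
Neglecting [H+] in the denominator: [H+] = √(6.4 × 10^-5 × 1.2) = 8.76 × 10^-3 M
pH = −log(8.76 × 10^-3) = 2.06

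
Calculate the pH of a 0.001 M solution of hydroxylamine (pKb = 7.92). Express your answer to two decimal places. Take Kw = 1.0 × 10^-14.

NH2OH + H2O ⇌ NH3OH+ + OH-
Kb = 10^(−7.92) = 1.20 × 10^-8
Let x = [OH-] at equilibrium. Kb = x²/(0.001 − x).
Neglecting x in the denominator: x = √(1.20 × 10^-8 × 0.001) = 3.46 × 10^-6 M
pOH = −log(3.46 × 10^-6) = 5.46; pH = 14.00 − 5.46 = 8.54

pH = 8.54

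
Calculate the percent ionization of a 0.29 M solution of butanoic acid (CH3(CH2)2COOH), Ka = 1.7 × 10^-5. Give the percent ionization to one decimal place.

CH3(CH2)2COOH ⇌ CH3(CH2)2COO- + H+; let x = [H+] at equilibrium.
x ≈ √(Ka·C₀) = √(1.7 × 10^-5 × 0.29) = 2.22 × 10^-3 M
% ionization = x/C₀ × 100% = 2.22 × 10^-3/0.29 × 100% = 0.8%

0.8%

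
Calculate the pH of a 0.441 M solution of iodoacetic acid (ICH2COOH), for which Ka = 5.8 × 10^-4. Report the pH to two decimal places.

ICH2COOH ⇌ ICH2COO- + H+
From the ICE table, Ka = x²/(0.441 − x) = 5.8 × 10^-4.
Neglecting x in the denominator: x = √(5.8 × 10^-4 × 0.441) = 1.60 × 10^-2 M
pH = −log[H+] = −log(1.60 × 10^-2) = 1.80

pH = 1.80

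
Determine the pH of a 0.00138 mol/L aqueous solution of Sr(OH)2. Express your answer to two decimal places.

Sr(OH)2 is a strong base (each formula unit releases 2 OH-); [OH-] = 0.00276 M.
pOH = -log(0.00276) = 2.56
pH = 14.00 - 2.56 = 11.44

pH = 11.44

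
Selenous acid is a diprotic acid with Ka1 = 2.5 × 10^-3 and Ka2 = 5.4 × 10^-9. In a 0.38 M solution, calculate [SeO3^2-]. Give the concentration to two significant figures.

First ionization gives [H+] ≈ [HSeO3-] = 2.96 × 10^-2 M.
Second step: Ka2 = [H+][SeO3^2-]/[HSeO3-] ≈ [SeO3^2-] (since [H+] ≈ [HSeO3-]).
So [SeO3^2-] ≈ Ka2.

5.4 × 10^-9 M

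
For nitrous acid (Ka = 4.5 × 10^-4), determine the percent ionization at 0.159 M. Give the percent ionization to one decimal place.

5.2%

HNO2 ⇌ NO2- + H+; let x = [H+] at equilibrium.
Ka = x²/(C₀ − x); solving the quadratic gives x = 8.24 × 10^-3 M.
Fraction ionized = 8.24 × 10^-3 / 0.159 = 0.0518 → 5.2%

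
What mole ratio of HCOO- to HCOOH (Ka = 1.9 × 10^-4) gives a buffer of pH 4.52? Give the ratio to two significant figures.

pKa = -log(1.9 × 10^-4) = 3.721
pH = pKa + log(r) ⇒ log(r) = 4.52 − 3.721 = +0.799
r = [HCOO-]/[HCOOH] = 10^(+0.799) = 6.3

ratio = 6.3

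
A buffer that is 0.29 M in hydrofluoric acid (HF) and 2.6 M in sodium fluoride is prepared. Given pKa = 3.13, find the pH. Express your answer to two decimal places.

pH = pKa + log([A⁻]/[HA]) = 3.13 + log(2.6/0.29)
pH = 3.13 + (+0.953) = 4.08

pH = 4.08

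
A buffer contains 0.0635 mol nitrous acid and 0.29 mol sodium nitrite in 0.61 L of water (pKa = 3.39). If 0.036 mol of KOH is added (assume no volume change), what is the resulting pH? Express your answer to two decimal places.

pH = 4.46

OH- converts HNO2 to NO2-: HNO2 → 0.0275 mol, NO2- → 0.326 mol.
pH = pKa + log([A⁻]/[HA]) = 3.39 + log(0.326/0.0275) = 3.39 +1.074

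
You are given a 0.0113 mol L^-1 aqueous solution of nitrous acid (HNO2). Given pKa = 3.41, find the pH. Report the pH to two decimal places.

pH = 2.72

HNO2 ⇌ NO2- + H+
Ka = 10^(−3.41) = 3.89 × 10^-4
From the ICE table, Ka = [H+]²/(0.0113 − [H+]) = 3.89 × 10^-4.
Here C₀/Ka ≈ 29, so the small-[H+] approximation fails. Use the quadratic:
[H+] = (−Ka + √(Ka² + 4·Ka·C₀))/2 = 1.91 × 10^-3 M
pH = −log(1.91 × 10^-3) = 2.72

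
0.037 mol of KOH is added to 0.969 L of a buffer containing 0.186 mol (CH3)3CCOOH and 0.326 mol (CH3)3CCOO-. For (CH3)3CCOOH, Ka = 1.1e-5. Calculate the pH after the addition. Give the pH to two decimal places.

After neutralization: n((CH3)3CCOOH) = 0.149 mol, n((CH3)3CCOO-) = 0.363 mol.
pKa = −log(1.1 × 10^-5) = 4.959
pH = pKa + log([A⁻]/[HA]) = 4.959 + log(0.363/0.149) = 4.959 +0.387

pH = 5.35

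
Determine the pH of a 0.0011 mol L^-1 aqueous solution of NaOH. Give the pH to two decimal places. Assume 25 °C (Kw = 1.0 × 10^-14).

pH = 11.04

NaOH is a strong base; [OH-] = 0.0011 M.
pOH = -log(0.0011) = 2.96
pH = 14.00 - 2.96 = 11.04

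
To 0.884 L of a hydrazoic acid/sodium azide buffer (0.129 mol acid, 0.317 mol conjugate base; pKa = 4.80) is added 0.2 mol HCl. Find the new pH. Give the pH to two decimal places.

pH = 4.35

After neutralization: n(HN3) = 0.329 mol, n(N3-) = 0.117 mol.
pH = pKa + log([A⁻]/[HA]) = 4.80 + log(0.117/0.329) = 4.80 -0.449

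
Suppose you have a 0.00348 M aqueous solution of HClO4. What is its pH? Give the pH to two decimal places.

HClO4 is a strong acid and dissociates completely, so [H+] = 0.00348 M.
pH = -log(0.00348) = 2.46

pH = 2.46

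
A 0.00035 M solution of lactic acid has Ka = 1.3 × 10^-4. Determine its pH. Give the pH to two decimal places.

pH = 3.80

CH3CH(OH)COOH ⇌ CH3CH(OH)COO- + H+
Ka = x²/(0.00035 − x) = 1.3 × 10^-4
The 5% rule fails; solving x² + Ka·x − Ka·C₀ = 0 exactly:
x = (−Ka + √(Ka² + 4·Ka·C₀))/2 = 1.58 × 10^-4 M
pH = −log(1.58 × 10^-4) = 3.80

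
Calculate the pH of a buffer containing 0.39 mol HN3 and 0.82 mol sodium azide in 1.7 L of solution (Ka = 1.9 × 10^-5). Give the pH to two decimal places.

pH = 5.04

pKa = −log(1.9 × 10^-5) = 4.721
Henderson–Hasselbalch: pH = pKa + log([N3-]/[HN3]) = 4.721 + log(0.82/0.39)
pH = 4.721 + (+0.323) = 5.04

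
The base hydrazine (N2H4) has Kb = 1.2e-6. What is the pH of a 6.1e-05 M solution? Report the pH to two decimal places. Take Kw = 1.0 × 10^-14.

N2H4 + H2O ⇌ N2H5+ + OH-
From the ICE table, Kb = [OH-]²/(6.1e-05 − [OH-]) = 1.2 × 10^-6.
Here C₀/Kb ≈ 50.8, so the small-[OH-] approximation fails. Use the quadratic:
[OH-] = (−Kb + √(Kb² + 4·Kb·C₀))/2 = 7.98 × 10^-6 M
pOH = 5.10, so pH = 14.00 − pOH = 8.90

pH = 8.90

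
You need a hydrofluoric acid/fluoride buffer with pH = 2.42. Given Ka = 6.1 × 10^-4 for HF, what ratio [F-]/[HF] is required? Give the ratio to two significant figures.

pKa = -log(6.1 × 10^-4) = 3.215
pH = pKa + log(r) ⇒ log(r) = 2.42 − 3.215 = -0.795
r = [F-]/[HF] = 10^(-0.795) = 0.16

ratio = 0.16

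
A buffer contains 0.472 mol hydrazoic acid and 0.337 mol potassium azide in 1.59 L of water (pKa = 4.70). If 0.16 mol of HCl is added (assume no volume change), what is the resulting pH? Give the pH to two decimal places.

pH = 4.15

Added H+ converts N3- to HN3: HN3 → 0.632 mol, N3- → 0.177 mol.
Henderson–Hasselbalch with mole ratio 0.177/0.632: pH = 4.70 + (-0.553)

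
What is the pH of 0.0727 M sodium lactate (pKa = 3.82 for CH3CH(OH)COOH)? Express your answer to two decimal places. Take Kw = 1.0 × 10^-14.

pH = 8.34

CH3CH(OH)COO- is the conjugate base of the weak acid CH3CH(OH)COOH.
Ka = 10^(−3.82) = 1.51 × 10^-4
Kb = Kw/Ka = 1.0×10^-14 / 1.51 × 10^-4 = 6.62 × 10^-11
Kb = x²/(0.0727 − x) = 6.62 × 10^-11
Neglecting x in the denominator: x = √(6.62 × 10^-11 × 0.0727) = 2.19 × 10^-6 M
(x/C₀ = 0.003% < 5%, so the approximation holds.)
pOH = 5.66, so pH = 14.00 − pOH = 8.34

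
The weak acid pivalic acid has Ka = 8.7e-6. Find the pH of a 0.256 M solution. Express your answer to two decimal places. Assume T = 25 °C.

pH = 2.83

(CH3)3CCOOH ⇌ (CH3)3CCOO- + H+
From the ICE table, Ka = [H+]²/(0.256 − [H+]) = 8.7 × 10^-6.
Neglecting [H+] in the denominator: [H+] = √(8.7 × 10^-6 × 0.256) = 1.49 × 10^-3 M
pH = −log[H+] = −log(1.49 × 10^-3) = 2.83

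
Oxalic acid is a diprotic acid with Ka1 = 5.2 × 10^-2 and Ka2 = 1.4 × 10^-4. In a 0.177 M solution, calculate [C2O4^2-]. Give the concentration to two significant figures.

1.4 × 10^-4 M

First ionization gives [H+] ≈ [HC2O4-] = 7.34 × 10^-2 M.
Second step: Ka2 = [H+][C2O4^2-]/[HC2O4-] ≈ [C2O4^2-] (since [H+] ≈ [HC2O4-]).
So [C2O4^2-] ≈ Ka2.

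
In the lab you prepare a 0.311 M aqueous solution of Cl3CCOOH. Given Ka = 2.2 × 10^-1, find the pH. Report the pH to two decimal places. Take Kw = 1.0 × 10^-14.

Cl3CCOOH ⇌ Cl3CCOO- + H+
Ka = [H+]²/(0.311 − [H+]) = 2.2 × 10^-1
The 5% rule fails; solving [H+]² + Ka·[H+] − Ka·C₀ = 0 exactly:
[H+] = (−Ka + √(Ka² + 4·Ka·C₀))/2 = 1.74 × 10^-1 M
pH = −log[H+] = −log(1.74 × 10^-1) = 0.76

pH = 0.76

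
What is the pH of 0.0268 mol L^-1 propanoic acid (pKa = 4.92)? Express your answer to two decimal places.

pH = 3.25

CH3CH2COOH ⇌ CH3CH2COO- + H+
Ka = 10^(−4.92) = 1.20 × 10^-5
Ka = x²/(0.0268 − x) = 1.20 × 10^-5
Assume x ≪ 0.0268: x ≈ √(1.20 × 10^-5 × 0.0268) = 5.67 × 10^-4 M
(x/C₀ = 2.1% < 5%, so the approximation holds.)
pH = −log[H+] = −log(5.67 × 10^-4) = 3.25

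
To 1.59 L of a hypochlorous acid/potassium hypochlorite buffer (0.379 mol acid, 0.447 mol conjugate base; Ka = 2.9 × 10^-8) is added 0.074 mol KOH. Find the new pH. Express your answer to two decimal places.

OH- converts HOCl to OCl-: HOCl → 0.305 mol, OCl- → 0.521 mol.
pKa = −log(2.9 × 10^-8) = 7.538
pH = pKa + log(n_OCl-/n_HOCl) = 7.538 + log(0.521/0.305) = 7.538 + (+0.233)

pH = 7.77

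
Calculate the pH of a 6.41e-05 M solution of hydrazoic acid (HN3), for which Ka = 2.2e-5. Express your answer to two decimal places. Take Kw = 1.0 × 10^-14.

HN3 ⇌ N3- + H+
From the ICE table, Ka = [H+]²/(6.41e-05 − [H+]) = 2.2 × 10^-5.
The 5% rule fails; solving [H+]² + Ka·[H+] − Ka·C₀ = 0 exactly:
[H+] = [−2.2e-05 + √(2.2e-05² + 5.64e-09)]/2 = 2.81 × 10^-5 M
pH = −log[H+] = −log(2.81 × 10^-5) = 4.55

pH = 4.55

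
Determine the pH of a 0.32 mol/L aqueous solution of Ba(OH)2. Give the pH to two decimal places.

pH = 13.81

Ba(OH)2 is a strong base (each formula unit releases 2 OH-); [OH-] = 0.64 M.
pOH = -log(0.64) = 0.19
pH = 14.00 - 0.19 = 13.81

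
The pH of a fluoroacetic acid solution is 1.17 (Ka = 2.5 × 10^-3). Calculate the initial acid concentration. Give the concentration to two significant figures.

[H+] = 10^(-1.17) = 6.76 × 10^-2 M = x
Ka = x²/(C₀ − x) ⇒ C₀ = x + x²/Ka
C₀ = 6.76 × 10^-2 + (6.76 × 10^-2)²/(2.5 × 10^-3) = 1.90 M

C₀ = 1.9 M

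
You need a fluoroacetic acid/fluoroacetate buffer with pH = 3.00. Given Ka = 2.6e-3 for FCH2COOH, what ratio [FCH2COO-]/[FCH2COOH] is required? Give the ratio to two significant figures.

pKa = -log(2.6 × 10^-3) = 2.585
pH = pKa + log(r) ⇒ log(r) = 3.00 − 2.585 = +0.415
r = [FCH2COO-]/[FCH2COOH] = 10^(+0.415) = 2.6

ratio = 2.6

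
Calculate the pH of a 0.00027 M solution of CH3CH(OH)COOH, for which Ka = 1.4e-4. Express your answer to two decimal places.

pH = 3.86

CH3CH(OH)COOH ⇌ CH3CH(OH)COO- + H+
Ka = [H+]²/(0.00027 − [H+]) = 1.4 × 10^-4
The 5% rule fails; solving [H+]² + Ka·[H+] − Ka·C₀ = 0 exactly:
[H+] = (−Ka + √(Ka² + 4·Ka·C₀))/2 = 1.37 × 10^-4 M
pH = −log(1.37 × 10^-4) = 3.86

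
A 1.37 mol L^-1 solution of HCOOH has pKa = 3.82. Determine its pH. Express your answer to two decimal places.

pH = 1.84

HCOOH ⇌ HCOO- + H+
Ka = 10^(−3.82) = 1.51 × 10^-4
From the ICE table, Ka = [H+]²/(1.37 − [H+]) = 1.51 × 10^-4.
Since Ka ≪ C₀, [H+] ≈ √(Ka·C₀) = 1.44 × 10^-2 M.
pH = −log[H+] = −log(1.44 × 10^-2) = 1.84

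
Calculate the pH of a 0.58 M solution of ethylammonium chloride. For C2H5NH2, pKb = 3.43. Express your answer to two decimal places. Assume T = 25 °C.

C2H5NH3+ is the conjugate acid of the weak base C2H5NH2.
Kb = 10^(−3.43) = 3.72 × 10^-4
Ka = Kw/Kb = 1.0×10^-14 / 3.72 × 10^-4 = 2.69 × 10^-11
Let x = [H+] at equilibrium. Ka = x²/(0.58 − x).
Assume x ≪ 0.58: x ≈ √(2.69 × 10^-11 × 0.58) = 3.95 × 10^-6 M
pH = −log(3.95 × 10^-6) = 5.40

pH = 5.40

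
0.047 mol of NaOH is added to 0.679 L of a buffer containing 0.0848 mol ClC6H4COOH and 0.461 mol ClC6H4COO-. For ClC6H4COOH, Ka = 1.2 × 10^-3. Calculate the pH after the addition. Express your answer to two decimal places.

pH = 4.05

After neutralization: n(ClC6H4COOH) = 0.0378 mol, n(ClC6H4COO-) = 0.508 mol.
pKa = −log(1.2 × 10^-3) = 2.921
pH = pKa + log(n_ClC6H4COO-/n_ClC6H4COOH) = 2.921 + log(0.508/0.0378) = 2.921 + (+1.128)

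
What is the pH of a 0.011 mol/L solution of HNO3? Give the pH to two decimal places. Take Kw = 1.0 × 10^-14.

HNO3 is a strong acid and dissociates completely, so [H+] = 0.011 M.
pH = -log(0.011) = 1.96

pH = 1.96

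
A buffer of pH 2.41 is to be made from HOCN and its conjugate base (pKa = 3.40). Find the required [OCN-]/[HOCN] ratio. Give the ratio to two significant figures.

pH = pKa + log(r) ⇒ log(r) = 2.41 − 3.40 = -0.99
r = [OCN-]/[HOCN] = 10^(-0.99) = 0.102

ratio = 0.10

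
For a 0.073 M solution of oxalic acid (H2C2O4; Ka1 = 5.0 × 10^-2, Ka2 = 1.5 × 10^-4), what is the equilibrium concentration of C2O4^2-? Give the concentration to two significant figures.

1.5 × 10^-4 M

First ionization gives [H+] ≈ [HC2O4-] = 4.04 × 10^-2 M.
Second step: Ka2 = [H+][C2O4^2-]/[HC2O4-] ≈ [C2O4^2-] (since [H+] ≈ [HC2O4-]).
So [C2O4^2-] ≈ Ka2.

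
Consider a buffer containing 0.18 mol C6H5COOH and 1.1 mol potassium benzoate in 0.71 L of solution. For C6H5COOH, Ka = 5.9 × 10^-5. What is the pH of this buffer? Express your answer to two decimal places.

pH = 5.02

pKa = −log(5.9 × 10^-5) = 4.229
pH = pKa + log([A⁻]/[HA]) = 4.229 + log(1.1/0.18)
pH = 4.229 + (+0.786) = 5.02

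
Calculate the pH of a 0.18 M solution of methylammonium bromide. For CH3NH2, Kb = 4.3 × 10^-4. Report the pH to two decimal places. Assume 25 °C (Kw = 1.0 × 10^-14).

CH3NH3+ is the conjugate acid of the weak base CH3NH2.
Ka = Kw/Kb = 1.0×10^-14 / 4.3 × 10^-4 = 2.33 × 10^-11
From the ICE table, Ka = x²/(0.18 − x) = 2.33 × 10^-11.
Assume x ≪ 0.18: x ≈ √(2.33 × 10^-11 × 0.18) = 2.05 × 10^-6 M
(x/C₀ = 0.0011% < 5%, so the approximation holds.)
pH = −log(2.05 × 10^-6) = 5.69

pH = 5.69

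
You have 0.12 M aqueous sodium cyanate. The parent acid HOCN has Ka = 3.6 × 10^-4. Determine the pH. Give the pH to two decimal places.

pH = 8.26

OCN- is the conjugate base of the weak acid HOCN.
Kb = Kw/Ka = 1.0×10^-14 / 3.6 × 10^-4 = 2.78 × 10^-11
Kb = x²/(0.12 − x) = 2.78 × 10^-11
Since Kb ≪ C₀, x ≈ √(Kb·C₀) = 1.83 × 10^-6 M.
pOH = −log(1.83 × 10^-6) = 5.74; pH = 14.00 − 5.74 = 8.26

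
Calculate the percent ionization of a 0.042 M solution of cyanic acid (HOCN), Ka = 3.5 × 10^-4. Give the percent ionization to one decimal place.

8.7%

HOCN ⇌ OCN- + H+; let x = [H+] at equilibrium.
Ka = x²/(C₀ − x); solving the quadratic gives x = 3.66 × 10^-3 M.
Fraction ionized = 3.66 × 10^-3 / 0.042 = 0.0871 → 8.7%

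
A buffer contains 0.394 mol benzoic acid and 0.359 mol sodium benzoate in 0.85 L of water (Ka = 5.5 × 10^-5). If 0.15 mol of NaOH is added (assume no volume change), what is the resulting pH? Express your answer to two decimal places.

OH- converts C6H5COOH to C6H5COO-: C6H5COOH → 0.244 mol, C6H5COO- → 0.509 mol.
pKa = −log(5.5 × 10^-5) = 4.260
pH = pKa + log([A⁻]/[HA]) = 4.260 + log(0.509/0.244) = 4.260 +0.319

pH = 4.58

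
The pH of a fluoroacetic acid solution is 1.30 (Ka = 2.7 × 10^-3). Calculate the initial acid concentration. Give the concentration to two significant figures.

C₀ = 9.8 × 10^-1 M

[H+] = 10^(-1.30) = 5.01 × 10^-2 M = x
Ka = x²/(C₀ − x) ⇒ C₀ = x + x²/Ka
C₀ = 5.01 × 10^-2 + (5.01 × 10^-2)²/(2.7 × 10^-3) = 9.80 × 10^-1 M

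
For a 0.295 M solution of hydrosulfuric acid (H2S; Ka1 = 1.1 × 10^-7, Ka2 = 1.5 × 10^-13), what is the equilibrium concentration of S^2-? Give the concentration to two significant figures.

First ionization gives [H+] ≈ [HS-] = 1.80 × 10^-4 M.
Second step: Ka2 = [H+][S^2-]/[HS-] ≈ [S^2-] (since [H+] ≈ [HS-]).
So [S^2-] ≈ Ka2.

1.5 × 10^-13 M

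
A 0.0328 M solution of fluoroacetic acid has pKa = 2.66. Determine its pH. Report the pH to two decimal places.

pH = 2.13

FCH2COOH ⇌ FCH2COO- + H+
Ka = 10^(−2.66) = 2.19 × 10^-3
From the ICE table, Ka = x²/(0.0328 − x) = 2.19 × 10^-3.
The 5% rule fails; solving x² + Ka·x − Ka·C₀ = 0 exactly:
x = [−0.00219 + √(0.00219² + 0.000287)]/2 = 7.45 × 10^-3 M
pH = −log(7.45 × 10^-3) = 2.13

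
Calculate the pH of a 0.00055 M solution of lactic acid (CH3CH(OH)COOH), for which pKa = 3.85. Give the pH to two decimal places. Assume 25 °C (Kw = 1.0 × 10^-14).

pH = 3.66

CH3CH(OH)COOH ⇌ CH3CH(OH)COO- + H+
Ka = 10^(−3.85) = 1.41 × 10^-4
From the ICE table, Ka = [H+]²/(0.00055 − [H+]) = 1.41 × 10^-4.
[H+] is not negligible relative to C₀; solve [H+]² + 0.000141·[H+] − 7.76e-08 = 0.
[H+] = (−Ka + √(Ka² + 4·Ka·C₀))/2 = 2.17 × 10^-4 M
pH = −log[H+] = −log(2.17 × 10^-4) = 3.66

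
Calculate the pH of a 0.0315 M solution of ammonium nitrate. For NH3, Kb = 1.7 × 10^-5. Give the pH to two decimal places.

NH4+ is the conjugate acid of the weak base NH3.
Ka = Kw/Kb = 1.0×10^-14 / 1.7 × 10^-5 = 5.88 × 10^-10
Ka = x²/(0.0315 − x) = 5.88 × 10^-10
Assume x ≪ 0.0315: x ≈ √(5.88 × 10^-10 × 0.0315) = 4.30 × 10^-6 M
(x/C₀ = 0.014% < 5%, so the approximation holds.)
pH = −log(4.30 × 10^-6) = 5.37

pH = 5.37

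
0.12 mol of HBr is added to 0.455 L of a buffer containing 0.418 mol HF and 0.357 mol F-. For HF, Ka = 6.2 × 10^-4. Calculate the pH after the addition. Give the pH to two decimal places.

pH = 2.85

Added H+ converts F- to HF: HF → 0.538 mol, F- → 0.237 mol.
pKa = −log(6.2 × 10^-4) = 3.208
Henderson–Hasselbalch with mole ratio 0.237/0.538: pH = 3.208 + (-0.356)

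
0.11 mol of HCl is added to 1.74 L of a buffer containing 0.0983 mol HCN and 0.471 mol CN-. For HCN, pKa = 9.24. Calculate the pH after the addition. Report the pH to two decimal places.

After neutralization: n(HCN) = 0.208 mol, n(CN-) = 0.361 mol.
pH = pKa + log(n_CN-/n_HCN) = 9.24 + log(0.361/0.208) = 9.24 + (+0.239)

pH = 9.48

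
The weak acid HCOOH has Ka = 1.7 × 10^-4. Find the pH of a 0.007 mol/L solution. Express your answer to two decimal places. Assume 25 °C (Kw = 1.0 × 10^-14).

pH = 3.00

HCOOH ⇌ HCOO- + H+
From the ICE table, Ka = x²/(0.007 − x) = 1.7 × 10^-4.
x is not negligible relative to C₀; solve x² + 0.00017·x − 1.19e-06 = 0.
x = (−Ka + √(Ka² + 4·Ka·C₀))/2 = 1.01 × 10^-3 M
pH = −log[H+] = −log(1.01 × 10^-3) = 3.00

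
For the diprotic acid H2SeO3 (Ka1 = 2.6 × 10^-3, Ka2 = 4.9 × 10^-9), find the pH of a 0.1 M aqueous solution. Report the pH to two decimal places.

Since Ka1 ≫ Ka2, the first ionization dominates [H+].
Ka1 = x²/(0.1 − x) = 2.6 × 10^-3
Solving the quadratic: x = (−Ka1 + √(Ka1² + 4·Ka1·C₀))/2 = 1.49 × 10^-2 M
pH = −log(1.49 × 10^-2) = 1.83

pH = 1.83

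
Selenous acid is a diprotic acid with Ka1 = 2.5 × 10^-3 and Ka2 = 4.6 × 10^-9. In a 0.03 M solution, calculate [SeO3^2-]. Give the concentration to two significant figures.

4.6 × 10^-9 M

First ionization gives [H+] ≈ [HSeO3-] = 7.50 × 10^-3 M.
Second step: Ka2 = [H+][SeO3^2-]/[HSeO3-] ≈ [SeO3^2-] (since [H+] ≈ [HSeO3-]).
So [SeO3^2-] ≈ Ka2.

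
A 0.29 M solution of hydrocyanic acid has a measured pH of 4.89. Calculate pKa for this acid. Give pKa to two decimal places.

pKa = 9.24

[H+] = 10^(-4.89) = 1.29 × 10^-5 M
At equilibrium [HA] = 0.29 − 1.29 × 10^-5 = 2.90 × 10^-1 M
Ka = [H+][A-]/[HA] = (1.29 × 10^-5)² / 2.90 × 10^-1 = 5.74 × 10^-10
pKa = -log(5.74 × 10^-10) = 9.24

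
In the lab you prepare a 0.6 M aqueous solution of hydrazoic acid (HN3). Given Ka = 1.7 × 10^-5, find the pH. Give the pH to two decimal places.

pH = 2.50

HN3 ⇌ N3- + H+
Ka = [H+]²/(0.6 − [H+]) = 1.7 × 10^-5
Since Ka ≪ C₀, [H+] ≈ √(Ka·C₀) = 3.19 × 10^-3 M.
Check: 0.53% ionized — well under 5%, approximation valid.
pH = −log(3.19 × 10^-3) = 2.50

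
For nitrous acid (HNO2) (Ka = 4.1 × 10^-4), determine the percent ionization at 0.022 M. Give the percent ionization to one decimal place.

HNO2 ⇌ NO2- + H+; let x = [H+] at equilibrium.
Ka = x²/(C₀ − x); solving the quadratic gives x = 2.81 × 10^-3 M.
Fraction ionized = 2.81 × 10^-3 / 0.022 = 0.1277 → 12.8%

12.8%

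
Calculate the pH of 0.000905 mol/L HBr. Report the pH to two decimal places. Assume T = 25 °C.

pH = 3.04

HBr is a strong acid and dissociates completely, so [H+] = 0.000905 M.
pH = -log(0.000905) = 3.04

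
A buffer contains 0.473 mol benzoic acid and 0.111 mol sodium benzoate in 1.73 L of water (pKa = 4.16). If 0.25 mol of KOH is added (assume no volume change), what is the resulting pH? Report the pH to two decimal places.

After neutralization: n(C6H5COOH) = 0.223 mol, n(C6H5COO-) = 0.361 mol.
Henderson–Hasselbalch with mole ratio 0.361/0.223: pH = 4.16 + (+0.209)

pH = 4.37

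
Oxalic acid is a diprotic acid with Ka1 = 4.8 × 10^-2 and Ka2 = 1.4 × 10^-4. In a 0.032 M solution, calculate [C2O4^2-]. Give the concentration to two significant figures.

First ionization gives [H+] ≈ [HC2O4-] = 2.20 × 10^-2 M.
Second step: Ka2 = [H+][C2O4^2-]/[HC2O4-] ≈ [C2O4^2-] (since [H+] ≈ [HC2O4-]).
So [C2O4^2-] ≈ Ka2.

1.4 × 10^-4 M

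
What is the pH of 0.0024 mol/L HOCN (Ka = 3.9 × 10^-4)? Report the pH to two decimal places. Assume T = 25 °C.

HOCN ⇌ OCN- + H+
Ka = x²/(0.0024 − x) = 3.9 × 10^-4
Here C₀/Ka ≈ 6.15, so the small-x approximation fails. Use the quadratic:
x = [−0.00039 + √(0.00039² + 3.74e-06)]/2 = 7.92 × 10^-4 M
pH = −log[H+] = −log(7.92 × 10^-4) = 3.10

pH = 3.10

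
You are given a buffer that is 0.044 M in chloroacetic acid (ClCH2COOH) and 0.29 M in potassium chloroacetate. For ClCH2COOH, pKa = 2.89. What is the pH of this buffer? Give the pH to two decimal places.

Henderson–Hasselbalch: pH = pKa + log([ClCH2COO-]/[ClCH2COOH]) = 2.89 + log(0.29/0.044)
pH = 2.89 + (+0.819) = 3.71

pH = 3.71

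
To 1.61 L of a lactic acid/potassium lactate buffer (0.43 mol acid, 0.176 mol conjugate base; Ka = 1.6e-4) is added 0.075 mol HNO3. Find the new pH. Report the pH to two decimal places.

Added H+ converts CH3CH(OH)COO- to CH3CH(OH)COOH: CH3CH(OH)COOH → 0.505 mol, CH3CH(OH)COO- → 0.101 mol.
pKa = −log(1.6 × 10^-4) = 3.796
pH = pKa + log(n_CH3CH(OH)COO-/n_CH3CH(OH)COOH) = 3.796 + log(0.101/0.505) = 3.796 + (-0.699)

pH = 3.10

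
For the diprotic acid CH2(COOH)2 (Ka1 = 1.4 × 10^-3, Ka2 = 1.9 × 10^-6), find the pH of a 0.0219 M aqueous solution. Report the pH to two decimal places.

pH = 2.31

Since Ka1 ≫ Ka2, the first ionization dominates [H+].
Ka1 = x²/(0.0219 − x) = 1.4 × 10^-3
Solving the quadratic: x = (−Ka1 + √(Ka1² + 4·Ka1·C₀))/2 = 4.88 × 10^-3 M
pH = −log(4.88 × 10^-3) = 2.31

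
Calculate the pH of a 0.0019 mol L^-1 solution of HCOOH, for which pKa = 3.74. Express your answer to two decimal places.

HCOOH ⇌ HCOO- + H+
Ka = 10^(−3.74) = 1.82 × 10^-4
Let x = [H+] at equilibrium. Ka = x²/(0.0019 − x).
Here C₀/Ka ≈ 10.4, so the small-x approximation fails. Use the quadratic:
x = [−0.000182 + √(0.000182² + 1.38e-06)]/2 = 5.04 × 10^-4 M
pH = −log(5.04 × 10^-4) = 3.30

pH = 3.30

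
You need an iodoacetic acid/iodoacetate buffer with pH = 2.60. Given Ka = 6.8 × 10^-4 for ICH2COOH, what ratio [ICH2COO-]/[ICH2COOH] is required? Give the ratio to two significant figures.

pKa = -log(6.8 × 10^-4) = 3.167
pH = pKa + log(r) ⇒ log(r) = 2.60 − 3.167 = -0.567
r = [ICH2COO-]/[ICH2COOH] = 10^(-0.567) = 0.271

ratio = 0.27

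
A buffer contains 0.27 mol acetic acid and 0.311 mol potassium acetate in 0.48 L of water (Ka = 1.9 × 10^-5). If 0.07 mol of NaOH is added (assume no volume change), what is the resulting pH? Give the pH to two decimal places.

pH = 5.00

After neutralization: n(CH3COOH) = 0.2 mol, n(CH3COO-) = 0.381 mol.
pKa = −log(1.9 × 10^-5) = 4.721
pH = pKa + log(n_CH3COO-/n_CH3COOH) = 4.721 + log(0.381/0.2) = 4.721 + (+0.280)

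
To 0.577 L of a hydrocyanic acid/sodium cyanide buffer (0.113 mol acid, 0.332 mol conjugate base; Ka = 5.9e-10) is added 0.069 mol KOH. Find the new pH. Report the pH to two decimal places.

OH- converts HCN to CN-: HCN → 0.044 mol, CN- → 0.401 mol.
pKa = −log(5.9 × 10^-10) = 9.229
pH = pKa + log(n_CN-/n_HCN) = 9.229 + log(0.401/0.044) = 9.229 + (+0.960)

pH = 10.19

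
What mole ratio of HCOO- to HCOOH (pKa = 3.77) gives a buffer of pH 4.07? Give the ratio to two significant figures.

ratio = 2.0

pH = pKa + log(r) ⇒ log(r) = 4.07 − 3.77 = +0.30
r = [HCOO-]/[HCOOH] = 10^(+0.30) = 2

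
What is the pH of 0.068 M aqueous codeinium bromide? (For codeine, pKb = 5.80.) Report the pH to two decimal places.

C18H22NO3+ is the conjugate acid of the weak base C18H21NO3.
Kb = 10^(−5.80) = 1.58 × 10^-6
Ka = Kw/Kb = 1.0×10^-14 / 1.58 × 10^-6 = 6.33 × 10^-9
From the ICE table, Ka = x²/(0.068 − x) = 6.33 × 10^-9.
Assume x ≪ 0.068: x ≈ √(6.33 × 10^-9 × 0.068) = 2.07 × 10^-5 M
Check: 0.031% ionized — well under 5%, approximation valid.
pH = −log(2.07 × 10^-5) = 4.68

pH = 4.68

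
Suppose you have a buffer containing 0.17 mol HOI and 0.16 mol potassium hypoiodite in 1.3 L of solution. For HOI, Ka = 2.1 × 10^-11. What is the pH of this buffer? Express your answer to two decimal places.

pH = 10.65

pKa = −log(2.1 × 10^-11) = 10.678
Using pH = pKa + log([base]/[acid]) with [base]/[acid] = 0.16/0.17:
pH = 10.678 + (-0.026) = 10.65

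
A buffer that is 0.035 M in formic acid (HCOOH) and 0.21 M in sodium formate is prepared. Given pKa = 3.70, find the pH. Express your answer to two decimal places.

pH = pKa + log([A⁻]/[HA]) = 3.70 + log(0.21/0.035)
pH = 3.70 + (+0.778) = 4.48

pH = 4.48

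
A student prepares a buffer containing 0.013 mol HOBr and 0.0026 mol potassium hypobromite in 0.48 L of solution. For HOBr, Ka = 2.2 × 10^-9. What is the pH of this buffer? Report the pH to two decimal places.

pKa = −log(2.2 × 10^-9) = 8.658
Henderson–Hasselbalch: pH = pKa + log([OBr-]/[HOBr]) = 8.658 + log(0.0026/0.013)
pH = 8.658 + (-0.699) = 7.96

pH = 7.96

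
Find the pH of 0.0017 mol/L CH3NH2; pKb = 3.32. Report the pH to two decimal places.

CH3NH2 + H2O ⇌ CH3NH3+ + OH-
Kb = 10^(−3.32) = 4.79 × 10^-4
From the ICE table, Kb = [OH-]²/(0.0017 − [OH-]) = 4.79 × 10^-4.
[OH-] is not negligible relative to C₀; solve [OH-]² + 0.000479·[OH-] − 8.14e-07 = 0.
[OH-] = (−Kb + √(Kb² + 4·Kb·C₀))/2 = 6.94 × 10^-4 M
pOH = −log(6.94 × 10^-4) = 3.16; pH = 14.00 − 3.16 = 10.84

pH = 10.84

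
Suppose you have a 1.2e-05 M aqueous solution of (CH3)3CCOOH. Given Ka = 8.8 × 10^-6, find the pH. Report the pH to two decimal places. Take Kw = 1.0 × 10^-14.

(CH3)3CCOOH ⇌ (CH3)3CCOO- + H+
From the ICE table, Ka = x²/(1.2e-05 − x) = 8.8 × 10^-6.
Here C₀/Ka ≈ 1.36, so the small-x approximation fails. Use the quadratic:
x = (−Ka + √(Ka² + 4·Ka·C₀))/2 = 6.78 × 10^-6 M
pH = −log[H+] = −log(6.78 × 10^-6) = 5.17

pH = 5.17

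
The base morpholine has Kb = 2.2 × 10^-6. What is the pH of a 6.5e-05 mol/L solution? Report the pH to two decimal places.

C4H8ONH + H2O ⇌ C4H8ONH2+ + OH-
Let x = [OH-] at equilibrium. Kb = x²/(6.5e-05 − x).
Here C₀/Kb ≈ 29.5, so the small-x approximation fails. Use the quadratic:
x = [−2.2e-06 + √(2.2e-06² + 5.72e-10)]/2 = 1.09 × 10^-5 M
pOH = −log(1.09 × 10^-5) = 4.96; pH = 14.00 − 4.96 = 9.04

pH = 9.04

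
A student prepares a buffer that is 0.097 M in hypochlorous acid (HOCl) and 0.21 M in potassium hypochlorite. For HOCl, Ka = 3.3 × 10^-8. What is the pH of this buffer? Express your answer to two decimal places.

pKa = −log(3.3 × 10^-8) = 7.481
Using pH = pKa + log([base]/[acid]) with [base]/[acid] = 0.21/0.097:
pH = 7.481 + (+0.335) = 7.82

pH = 7.82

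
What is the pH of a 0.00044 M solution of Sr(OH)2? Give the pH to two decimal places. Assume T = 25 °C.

pH = 10.94

Sr(OH)2 is a strong base (each formula unit releases 2 OH-); [OH-] = 0.00088 M.
pOH = -log(0.00088) = 3.06
pH = 14.00 - 3.06 = 10.94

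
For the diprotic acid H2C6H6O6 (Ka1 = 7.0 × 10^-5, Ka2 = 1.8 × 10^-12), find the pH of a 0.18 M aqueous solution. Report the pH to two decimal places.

pH = 2.45

Ka1 ≫ Ka2, so treat the first dissociation as the only significant source of H+.
Ka1 = x²/(0.18 − x) = 7.0 × 10^-5
x ≈ √(7.0 × 10^-5 × 0.18) = 3.55 × 10^-3 M
pH = −log(3.55 × 10^-3) = 2.45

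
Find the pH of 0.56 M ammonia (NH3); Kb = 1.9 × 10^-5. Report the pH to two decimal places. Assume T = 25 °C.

NH3 + H2O ⇌ NH4+ + OH-
Let x = [OH-] at equilibrium. Kb = x²/(0.56 − x).
Assume x ≪ 0.56: x ≈ √(1.9 × 10^-5 × 0.56) = 3.26 × 10^-3 M
(x/C₀ = 0.58% < 5%, so the approximation holds.)
pOH = 2.49, so pH = 14.00 − pOH = 11.51

pH = 11.51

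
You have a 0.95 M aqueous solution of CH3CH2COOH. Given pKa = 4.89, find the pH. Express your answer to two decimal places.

pH = 2.46

CH3CH2COOH ⇌ CH3CH2COO- + H+
Ka = 10^(−4.89) = 1.29 × 10^-5
Let x = [H+] at equilibrium. Ka = x²/(0.95 − x).
Neglecting x in the denominator: x = √(1.29 × 10^-5 × 0.95) = 3.50 × 10^-3 M
(x/C₀ = 0.37% < 5%, so the approximation holds.)
pH = −log[H+] = −log(3.50 × 10^-3) = 2.46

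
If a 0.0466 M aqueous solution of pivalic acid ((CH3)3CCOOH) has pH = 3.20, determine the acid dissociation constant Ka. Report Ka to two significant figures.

Ka = 8.7 × 10^-6

[H+] = 10^(-3.20) = 6.31 × 10^-4 M
At equilibrium [HA] = 0.0466 − 6.31 × 10^-4 = 4.60 × 10^-2 M
Ka = [H+][A-]/[HA] = (6.31 × 10^-4)² / 4.60 × 10^-2 = 8.7 × 10^-6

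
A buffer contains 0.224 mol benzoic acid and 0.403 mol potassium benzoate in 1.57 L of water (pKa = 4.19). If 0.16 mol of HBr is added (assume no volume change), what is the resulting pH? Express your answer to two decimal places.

Added H+ converts C6H5COO- to C6H5COOH: C6H5COOH → 0.384 mol, C6H5COO- → 0.243 mol.
pH = pKa + log([A⁻]/[HA]) = 4.19 + log(0.243/0.384) = 4.19 -0.199

pH = 3.99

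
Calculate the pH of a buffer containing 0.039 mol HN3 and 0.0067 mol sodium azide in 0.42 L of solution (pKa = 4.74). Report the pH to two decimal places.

Henderson–Hasselbalch: pH = pKa + log([N3-]/[HN3]) = 4.74 + log(0.0067/0.039)
pH = 4.74 + (-0.765) = 3.98

pH = 3.98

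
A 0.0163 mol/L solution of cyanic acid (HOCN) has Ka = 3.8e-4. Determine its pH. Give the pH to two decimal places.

HOCN ⇌ OCN- + H+
Ka = x²/(0.0163 − x) = 3.8 × 10^-4
Here C₀/Ka ≈ 42.9, so the small-x approximation fails. Use the quadratic:
x = [−0.00038 + √(0.00038² + 2.48e-05)]/2 = 2.31 × 10^-3 M
pH = −log[H+] = −log(2.31 × 10^-3) = 2.64

pH = 2.64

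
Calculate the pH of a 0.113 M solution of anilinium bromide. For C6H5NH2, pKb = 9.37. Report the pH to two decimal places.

pH = 2.79

C6H5NH3+ is the conjugate acid of the weak base C6H5NH2.
Kb = 10^(−9.37) = 4.27 × 10^-10
Ka = Kw/Kb = 1.0×10^-14 / 4.27 × 10^-10 = 2.34 × 10^-5
Let x = [H+] at equilibrium. Ka = x²/(0.113 − x).
Assume x ≪ 0.113: x ≈ √(2.34 × 10^-5 × 0.113) = 1.63 × 10^-3 M
Check: 1.4% ionized — well under 5%, approximation valid.
pH = −log[H+] = −log(1.63 × 10^-3) = 2.79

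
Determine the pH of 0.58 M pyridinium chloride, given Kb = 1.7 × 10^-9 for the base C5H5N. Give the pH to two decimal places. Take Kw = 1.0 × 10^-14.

pH = 2.73

C5H5NH+ is the conjugate acid of the weak base C5H5N.
Ka = Kw/Kb = 1.0×10^-14 / 1.7 × 10^-9 = 5.88 × 10^-6
Ka = x²/(0.58 − x) = 5.88 × 10^-6
Since Ka ≪ C₀, x ≈ √(Ka·C₀) = 1.85 × 10^-3 M.
Check: 0.32% ionized — well under 5%, approximation valid.
pH = −log[H+] = −log(1.85 × 10^-3) = 2.73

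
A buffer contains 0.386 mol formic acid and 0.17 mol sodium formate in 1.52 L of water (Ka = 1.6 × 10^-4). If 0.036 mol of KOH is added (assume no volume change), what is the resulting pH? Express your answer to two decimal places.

pH = 3.57

OH- converts HCOOH to HCOO-: HCOOH → 0.35 mol, HCOO- → 0.206 mol.
pKa = −log(1.6 × 10^-4) = 3.796
Henderson–Hasselbalch with mole ratio 0.206/0.35: pH = 3.796 + (-0.230)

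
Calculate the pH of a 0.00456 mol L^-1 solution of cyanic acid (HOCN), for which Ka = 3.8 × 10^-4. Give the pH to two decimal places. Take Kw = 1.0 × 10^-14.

pH = 2.94

HOCN ⇌ OCN- + H+
From the ICE table, Ka = [H+]²/(0.00456 − [H+]) = 3.8 × 10^-4.
Here C₀/Ka ≈ 12, so the small-[H+] approximation fails. Use the quadratic:
[H+] = [−0.00038 + √(0.00038² + 6.93e-06)]/2 = 1.14 × 10^-3 M
pH = −log(1.14 × 10^-3) = 2.94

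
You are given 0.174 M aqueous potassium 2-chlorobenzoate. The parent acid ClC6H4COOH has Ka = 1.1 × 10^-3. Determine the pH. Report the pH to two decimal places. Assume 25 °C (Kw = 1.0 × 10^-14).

ClC6H4COO- is the conjugate base of the weak acid ClC6H4COOH.
Kb = Kw/Ka = 1.0×10^-14 / 1.1 × 10^-3 = 9.09 × 10^-12
Let x = [OH-] at equilibrium. Kb = x²/(0.174 − x).
Assume x ≪ 0.174: x ≈ √(9.09 × 10^-12 × 0.174) = 1.26 × 10^-6 M
Check: 0.00072% ionized — well under 5%, approximation valid.
pOH = −log(1.26 × 10^-6) = 5.90; pH = 14.00 − 5.90 = 8.10

pH = 8.10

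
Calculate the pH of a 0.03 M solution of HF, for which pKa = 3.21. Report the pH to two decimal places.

pH = 2.40

HF ⇌ F- + H+
Ka = 10^(−3.21) = 6.17 × 10^-4
From the ICE table, Ka = x²/(0.03 − x) = 6.17 × 10^-4.
The 5% rule fails; solving x² + Ka·x − Ka·C₀ = 0 exactly:
x = (−Ka + √(Ka² + 4·Ka·C₀))/2 = 4.00 × 10^-3 M
pH = −log(4.00 × 10^-3) = 2.40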